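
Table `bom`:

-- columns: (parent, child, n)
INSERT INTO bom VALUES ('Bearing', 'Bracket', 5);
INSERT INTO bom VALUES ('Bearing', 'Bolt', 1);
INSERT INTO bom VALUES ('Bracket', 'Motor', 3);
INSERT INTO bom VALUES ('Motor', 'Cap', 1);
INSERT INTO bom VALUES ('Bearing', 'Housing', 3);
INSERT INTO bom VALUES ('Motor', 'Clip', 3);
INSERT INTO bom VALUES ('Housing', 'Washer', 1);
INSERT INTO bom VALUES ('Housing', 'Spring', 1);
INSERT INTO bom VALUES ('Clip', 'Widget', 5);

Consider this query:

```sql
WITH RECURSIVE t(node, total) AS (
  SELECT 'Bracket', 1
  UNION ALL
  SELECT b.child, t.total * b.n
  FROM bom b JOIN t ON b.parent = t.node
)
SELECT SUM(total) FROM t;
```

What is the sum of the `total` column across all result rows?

Base: (Bracket, total=1).
Iteration 1: components of {Bracket} -> Motor = 1*3 = 3.
Iteration 2: components of {Motor} -> Cap = 3*1 = 3, Clip = 3*3 = 9.
Iteration 3: components of {Cap,Clip} -> Widget = 9*5 = 45.
Iteration 4: no further components; recursion stops.
SUM(total) = 1 + 3 + 3 + 9 + 45 = 61.

61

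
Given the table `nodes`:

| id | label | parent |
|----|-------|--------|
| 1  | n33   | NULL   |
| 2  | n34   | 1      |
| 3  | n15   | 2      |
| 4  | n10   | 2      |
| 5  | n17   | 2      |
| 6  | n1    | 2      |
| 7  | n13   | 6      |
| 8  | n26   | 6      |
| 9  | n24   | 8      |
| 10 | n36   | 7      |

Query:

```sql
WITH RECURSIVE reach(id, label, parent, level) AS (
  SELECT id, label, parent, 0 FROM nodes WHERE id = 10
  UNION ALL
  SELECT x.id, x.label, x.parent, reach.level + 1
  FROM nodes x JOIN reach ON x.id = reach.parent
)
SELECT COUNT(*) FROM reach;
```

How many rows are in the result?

Base: id=10 (n36), parent=7, level 0.
Iteration 1: join on id=7 -> n13 (id 7, parent=6, level 1).
Iteration 2: join on id=6 -> n1 (id 6, parent=2, level 2).
Iteration 3: join on id=2 -> n34 (id 2, parent=1, level 3).
Iteration 4: join on id=1 -> n33 (id 1, parent=NULL, level 4).
Iteration 5: parent is NULL; no match; recursion stops.
Total rows emitted: 5.

5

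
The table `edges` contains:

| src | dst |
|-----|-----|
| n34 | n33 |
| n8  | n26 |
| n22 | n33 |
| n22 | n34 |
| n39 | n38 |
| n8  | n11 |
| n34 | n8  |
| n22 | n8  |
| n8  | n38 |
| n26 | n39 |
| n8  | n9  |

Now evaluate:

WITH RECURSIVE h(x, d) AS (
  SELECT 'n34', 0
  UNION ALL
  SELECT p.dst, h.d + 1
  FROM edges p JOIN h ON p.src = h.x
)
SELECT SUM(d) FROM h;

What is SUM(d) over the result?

Base: (n34, d=0).
Iteration 1: edges from {n34} -> (n33, d=1), (n8, d=1).
Iteration 2: edges from {n33,n8} -> (n11, d=2), (n26, d=2), (n38, d=2), (n9, d=2).
Iteration 3: edges from {n11,n26,n38,n9} -> (n39, d=3).
Iteration 4: edges from {n39} -> (n38, d=4).
Iteration 5: no outgoing edges from {n38}; recursion stops.
SUM(d) = 0 + 1 + 1 + 2 + 2 + 2 + 2 + 3 + 4 = 17.

17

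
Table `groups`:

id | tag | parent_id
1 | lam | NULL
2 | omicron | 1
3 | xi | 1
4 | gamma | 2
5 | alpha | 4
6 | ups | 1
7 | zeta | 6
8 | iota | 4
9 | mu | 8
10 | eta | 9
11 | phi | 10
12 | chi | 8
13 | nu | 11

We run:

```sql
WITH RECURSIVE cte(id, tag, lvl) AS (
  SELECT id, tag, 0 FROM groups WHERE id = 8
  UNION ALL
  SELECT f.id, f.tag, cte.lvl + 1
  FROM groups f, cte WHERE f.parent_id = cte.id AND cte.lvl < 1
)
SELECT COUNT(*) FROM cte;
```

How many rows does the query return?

Base: id=8 (iota) at lvl 0.
Iteration 1: rows with parent_id in {8} -> mu (id 9, lvl 1), chi (id 12, lvl 1).
Iteration 2: lvl < 1 fails for all current rows; recursion stops.
Total rows emitted: 3.

3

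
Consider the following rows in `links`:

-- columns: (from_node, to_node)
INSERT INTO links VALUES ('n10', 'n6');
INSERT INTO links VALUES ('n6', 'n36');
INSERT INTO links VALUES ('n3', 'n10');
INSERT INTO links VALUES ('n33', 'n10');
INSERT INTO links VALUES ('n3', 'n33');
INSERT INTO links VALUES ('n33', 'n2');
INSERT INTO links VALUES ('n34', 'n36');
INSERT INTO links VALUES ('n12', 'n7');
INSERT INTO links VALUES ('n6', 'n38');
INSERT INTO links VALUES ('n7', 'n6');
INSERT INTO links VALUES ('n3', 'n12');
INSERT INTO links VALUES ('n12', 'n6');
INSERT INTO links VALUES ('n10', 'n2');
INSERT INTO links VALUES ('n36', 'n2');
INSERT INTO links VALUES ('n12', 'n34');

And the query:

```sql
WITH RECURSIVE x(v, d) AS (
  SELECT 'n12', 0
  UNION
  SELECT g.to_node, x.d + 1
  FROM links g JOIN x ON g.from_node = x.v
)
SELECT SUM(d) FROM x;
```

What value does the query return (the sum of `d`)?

22

Base: (n12, d=0).
Iteration 1: edges from {n12} -> (n34, d=1), (n6, d=1), (n7, d=1).
Iteration 2: edges from {n34,n6,n7} -> (n36, d=2), (n38, d=2), (n6, d=2). [UNION drops 1 duplicate row(s)]
Iteration 3: edges from {n36,n38,n6} -> (n2, d=3), (n36, d=3), (n38, d=3).
Iteration 4: edges from {n2,n36,n38} -> (n2, d=4).
Iteration 5: no outgoing edges from {n2}; recursion stops.
SUM(d) = 0 + 1 + 1 + 1 + 2 + 2 + 2 + 3 + 3 + 3 + 4 = 22.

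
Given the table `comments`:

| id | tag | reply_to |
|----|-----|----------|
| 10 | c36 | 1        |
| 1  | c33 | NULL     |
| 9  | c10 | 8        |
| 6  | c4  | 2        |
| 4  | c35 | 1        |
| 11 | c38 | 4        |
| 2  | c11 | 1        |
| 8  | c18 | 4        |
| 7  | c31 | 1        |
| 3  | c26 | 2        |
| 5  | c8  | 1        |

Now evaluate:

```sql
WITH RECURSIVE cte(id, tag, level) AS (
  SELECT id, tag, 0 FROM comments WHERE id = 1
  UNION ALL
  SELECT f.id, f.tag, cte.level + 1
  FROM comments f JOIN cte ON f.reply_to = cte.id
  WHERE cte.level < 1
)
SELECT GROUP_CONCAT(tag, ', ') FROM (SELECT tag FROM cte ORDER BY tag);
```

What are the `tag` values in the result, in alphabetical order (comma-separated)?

c11, c31, c33, c35, c36, c8

Base: id=1 (c33) at level 0.
Iteration 1: rows with reply_to in {1} -> c11 (id 2, level 1), c35 (id 4, level 1), c8 (id 5, level 1), c31 (id 7, level 1), c36 (id 10, level 1).
Iteration 2: level < 1 fails for all current rows; recursion stops.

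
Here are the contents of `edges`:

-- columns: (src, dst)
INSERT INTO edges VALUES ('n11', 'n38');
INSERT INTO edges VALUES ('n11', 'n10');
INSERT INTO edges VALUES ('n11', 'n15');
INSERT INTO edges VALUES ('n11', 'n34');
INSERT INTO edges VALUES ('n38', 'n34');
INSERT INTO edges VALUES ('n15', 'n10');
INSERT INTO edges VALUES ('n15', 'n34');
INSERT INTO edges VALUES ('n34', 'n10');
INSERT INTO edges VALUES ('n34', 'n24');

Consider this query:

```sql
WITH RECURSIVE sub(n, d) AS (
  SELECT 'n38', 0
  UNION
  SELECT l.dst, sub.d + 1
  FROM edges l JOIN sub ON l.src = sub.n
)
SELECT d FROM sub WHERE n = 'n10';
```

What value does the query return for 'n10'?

2

Base: (n38, d=0).
Iteration 1: edges from {n38} -> (n34, d=1).
Iteration 2: edges from {n34} -> (n10, d=2), (n24, d=2).
Iteration 3: no outgoing edges from {n10,n24}; recursion stops.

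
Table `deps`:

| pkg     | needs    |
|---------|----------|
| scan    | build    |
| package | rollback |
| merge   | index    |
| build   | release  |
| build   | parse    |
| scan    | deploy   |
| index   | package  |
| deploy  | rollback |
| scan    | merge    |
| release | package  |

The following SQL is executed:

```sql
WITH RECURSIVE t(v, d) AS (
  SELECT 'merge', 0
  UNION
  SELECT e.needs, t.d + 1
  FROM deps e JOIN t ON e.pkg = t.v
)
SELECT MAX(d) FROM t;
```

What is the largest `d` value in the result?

3

Base: (merge, d=0).
Iteration 1: edges from {merge} -> (index, d=1).
Iteration 2: edges from {index} -> (package, d=2).
Iteration 3: edges from {package} -> (rollback, d=3).
Iteration 4: no outgoing edges from {rollback}; recursion stops.
d values: 0, 1, 2, 3; the maximum is 3.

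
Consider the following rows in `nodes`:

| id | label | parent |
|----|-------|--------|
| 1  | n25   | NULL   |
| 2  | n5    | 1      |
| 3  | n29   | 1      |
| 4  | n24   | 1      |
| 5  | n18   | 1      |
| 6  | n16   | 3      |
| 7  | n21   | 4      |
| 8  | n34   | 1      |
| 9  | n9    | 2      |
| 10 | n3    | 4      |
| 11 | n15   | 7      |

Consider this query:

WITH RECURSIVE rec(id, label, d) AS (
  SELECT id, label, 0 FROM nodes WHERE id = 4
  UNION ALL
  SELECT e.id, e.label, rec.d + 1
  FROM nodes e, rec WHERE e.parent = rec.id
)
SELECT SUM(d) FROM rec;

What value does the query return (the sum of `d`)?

Base: id=4 (n24) at d 0.
Iteration 1: rows with parent in {4} -> n21 (id 7, d 1), n3 (id 10, d 1).
Iteration 2: rows with parent in {7,10} -> n15 (id 11, d 2).
Iteration 3: no rows with parent in {11}; recursion stops.
SUM(d) = 0 + 1 + 1 + 2 = 4.

4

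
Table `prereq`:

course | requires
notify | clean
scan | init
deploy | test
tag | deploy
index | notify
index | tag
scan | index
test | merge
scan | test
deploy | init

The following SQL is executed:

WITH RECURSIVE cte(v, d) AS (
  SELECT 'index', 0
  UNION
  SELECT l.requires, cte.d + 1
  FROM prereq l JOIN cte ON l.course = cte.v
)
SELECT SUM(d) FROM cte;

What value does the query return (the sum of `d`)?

16

Base: (index, d=0).
Iteration 1: edges from {index} -> (notify, d=1), (tag, d=1).
Iteration 2: edges from {notify,tag} -> (clean, d=2), (deploy, d=2).
Iteration 3: edges from {clean,deploy} -> (init, d=3), (test, d=3).
Iteration 4: edges from {init,test} -> (merge, d=4).
Iteration 5: no outgoing edges from {merge}; recursion stops.
SUM(d) = 0 + 1 + 1 + 2 + 2 + 3 + 3 + 4 = 16.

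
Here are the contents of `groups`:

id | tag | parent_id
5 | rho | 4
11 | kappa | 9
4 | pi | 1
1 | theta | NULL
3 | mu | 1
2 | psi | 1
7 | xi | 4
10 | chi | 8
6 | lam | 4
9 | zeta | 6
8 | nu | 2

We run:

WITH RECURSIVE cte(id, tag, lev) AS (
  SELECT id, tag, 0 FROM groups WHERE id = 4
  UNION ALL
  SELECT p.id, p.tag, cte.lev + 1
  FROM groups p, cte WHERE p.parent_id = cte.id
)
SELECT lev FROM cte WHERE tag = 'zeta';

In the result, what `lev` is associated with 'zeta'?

2

Base: id=4 (pi) at lev 0.
Iteration 1: rows with parent_id in {4} -> rho (id 5, lev 1), lam (id 6, lev 1), xi (id 7, lev 1).
Iteration 2: rows with parent_id in {5,6,7} -> zeta (id 9, lev 2).
Iteration 3: rows with parent_id in {9} -> kappa (id 11, lev 3).
Iteration 4: no rows with parent_id in {11}; recursion stops.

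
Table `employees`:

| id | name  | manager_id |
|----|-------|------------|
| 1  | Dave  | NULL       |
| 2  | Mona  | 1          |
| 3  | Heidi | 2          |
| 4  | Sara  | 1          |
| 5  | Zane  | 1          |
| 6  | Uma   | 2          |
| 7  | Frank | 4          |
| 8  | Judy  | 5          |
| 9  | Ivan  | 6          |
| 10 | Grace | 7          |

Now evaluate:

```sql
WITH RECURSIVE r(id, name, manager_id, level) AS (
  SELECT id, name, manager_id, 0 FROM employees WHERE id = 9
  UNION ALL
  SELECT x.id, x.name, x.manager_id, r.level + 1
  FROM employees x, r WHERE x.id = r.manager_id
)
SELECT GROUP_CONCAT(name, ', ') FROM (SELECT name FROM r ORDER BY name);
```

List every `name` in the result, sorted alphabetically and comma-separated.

Dave, Ivan, Mona, Uma

Base: id=9 (Ivan), manager_id=6, level 0.
Iteration 1: join on id=6 -> Uma (id 6, manager_id=2, level 1).
Iteration 2: join on id=2 -> Mona (id 2, manager_id=1, level 2).
Iteration 3: join on id=1 -> Dave (id 1, manager_id=NULL, level 3).
Iteration 4: manager_id is NULL; no match; recursion stops.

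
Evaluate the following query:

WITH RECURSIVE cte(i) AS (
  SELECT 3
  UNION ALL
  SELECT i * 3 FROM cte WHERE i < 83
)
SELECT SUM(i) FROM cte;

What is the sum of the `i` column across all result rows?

363

Base: i=3.
Iteration 1: 3 < 83 holds -> i = 3 * 3 = 9.
Iteration 2: 9 < 83 holds -> i = 9 * 3 = 27.
Iteration 3: 27 < 83 holds -> i = 27 * 3 = 81.
Iteration 4: 81 < 83 holds -> i = 81 * 3 = 243.
Iteration 5: 243 < 83 fails; recursion stops.
SUM(i) = 3 + 9 + 27 + 81 + 243 = 363.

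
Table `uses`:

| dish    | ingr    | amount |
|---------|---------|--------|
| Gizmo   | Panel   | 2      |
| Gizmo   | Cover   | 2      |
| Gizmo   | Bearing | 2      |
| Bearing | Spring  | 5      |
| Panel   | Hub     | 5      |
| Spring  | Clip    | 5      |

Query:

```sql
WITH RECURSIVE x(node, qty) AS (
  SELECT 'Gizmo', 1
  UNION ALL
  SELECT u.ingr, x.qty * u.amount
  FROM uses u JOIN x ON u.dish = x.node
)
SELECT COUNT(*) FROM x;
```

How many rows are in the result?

7

Base: (Gizmo, qty=1).
Iteration 1: components of {Gizmo} -> Bearing = 1*2 = 2, Cover = 1*2 = 2, Panel = 1*2 = 2.
Iteration 2: components of {Bearing,Cover,Panel} -> Hub = 2*5 = 10, Spring = 2*5 = 10.
Iteration 3: components of {Hub,Spring} -> Clip = 10*5 = 50.
Iteration 4: no further components; recursion stops.
Total rows emitted: 7.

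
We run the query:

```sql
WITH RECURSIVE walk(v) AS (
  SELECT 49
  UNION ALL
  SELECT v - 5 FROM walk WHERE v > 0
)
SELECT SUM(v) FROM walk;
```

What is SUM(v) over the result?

Base: v=49.
Iteration 1: 49 > 0 holds -> v = 49 - 5 = 44.
Iteration 2: 44 > 0 holds -> v = 44 - 5 = 39.
Iteration 3: 39 > 0 holds -> v = 39 - 5 = 34.
Iteration 4: 34 > 0 holds -> v = 34 - 5 = 29.
Iteration 5: 29 > 0 holds -> v = 29 - 5 = 24.
Iteration 6: 24 > 0 holds -> v = 24 - 5 = 19.
Iteration 7: 19 > 0 holds -> v = 19 - 5 = 14.
Iteration 8: 14 > 0 holds -> v = 14 - 5 = 9.
Iteration 9: 9 > 0 holds -> v = 9 - 5 = 4.
Iteration 10: 4 > 0 holds -> v = 4 - 5 = -1.
Iteration 11: -1 > 0 fails; recursion stops.
SUM(v) = 49 + 44 + 39 + 34 + 29 + 24 + 19 + 14 + 9 + 4 + -1 = 264.

264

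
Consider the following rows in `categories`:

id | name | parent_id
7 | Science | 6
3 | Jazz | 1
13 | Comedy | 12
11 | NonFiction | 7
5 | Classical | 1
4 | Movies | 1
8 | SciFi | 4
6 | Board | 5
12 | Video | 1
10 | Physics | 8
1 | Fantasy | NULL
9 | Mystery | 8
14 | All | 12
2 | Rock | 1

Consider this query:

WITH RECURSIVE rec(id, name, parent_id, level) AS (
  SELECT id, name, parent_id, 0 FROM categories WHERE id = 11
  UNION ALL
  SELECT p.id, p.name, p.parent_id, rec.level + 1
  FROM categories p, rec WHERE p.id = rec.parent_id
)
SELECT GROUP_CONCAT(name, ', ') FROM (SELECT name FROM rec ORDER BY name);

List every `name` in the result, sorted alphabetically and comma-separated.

Base: id=11 (NonFiction), parent_id=7, level 0.
Iteration 1: join on id=7 -> Science (id 7, parent_id=6, level 1).
Iteration 2: join on id=6 -> Board (id 6, parent_id=5, level 2).
Iteration 3: join on id=5 -> Classical (id 5, parent_id=1, level 3).
Iteration 4: join on id=1 -> Fantasy (id 1, parent_id=NULL, level 4).
Iteration 5: parent_id is NULL; no match; recursion stops.

Board, Classical, Fantasy, NonFiction, Science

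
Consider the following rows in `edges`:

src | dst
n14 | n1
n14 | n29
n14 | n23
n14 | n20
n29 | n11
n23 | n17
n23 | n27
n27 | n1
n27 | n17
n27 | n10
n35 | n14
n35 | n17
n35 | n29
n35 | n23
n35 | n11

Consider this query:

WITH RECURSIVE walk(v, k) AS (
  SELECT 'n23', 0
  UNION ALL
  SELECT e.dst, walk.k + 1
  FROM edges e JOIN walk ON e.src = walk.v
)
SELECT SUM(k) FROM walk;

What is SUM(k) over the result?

8

Base: (n23, k=0).
Iteration 1: edges from {n23} -> (n17, k=1), (n27, k=1).
Iteration 2: edges from {n17,n27} -> (n1, k=2), (n10, k=2), (n17, k=2).
Iteration 3: no outgoing edges from {n1,n10,n17}; recursion stops.
SUM(k) = 0 + 1 + 1 + 2 + 2 + 2 = 8.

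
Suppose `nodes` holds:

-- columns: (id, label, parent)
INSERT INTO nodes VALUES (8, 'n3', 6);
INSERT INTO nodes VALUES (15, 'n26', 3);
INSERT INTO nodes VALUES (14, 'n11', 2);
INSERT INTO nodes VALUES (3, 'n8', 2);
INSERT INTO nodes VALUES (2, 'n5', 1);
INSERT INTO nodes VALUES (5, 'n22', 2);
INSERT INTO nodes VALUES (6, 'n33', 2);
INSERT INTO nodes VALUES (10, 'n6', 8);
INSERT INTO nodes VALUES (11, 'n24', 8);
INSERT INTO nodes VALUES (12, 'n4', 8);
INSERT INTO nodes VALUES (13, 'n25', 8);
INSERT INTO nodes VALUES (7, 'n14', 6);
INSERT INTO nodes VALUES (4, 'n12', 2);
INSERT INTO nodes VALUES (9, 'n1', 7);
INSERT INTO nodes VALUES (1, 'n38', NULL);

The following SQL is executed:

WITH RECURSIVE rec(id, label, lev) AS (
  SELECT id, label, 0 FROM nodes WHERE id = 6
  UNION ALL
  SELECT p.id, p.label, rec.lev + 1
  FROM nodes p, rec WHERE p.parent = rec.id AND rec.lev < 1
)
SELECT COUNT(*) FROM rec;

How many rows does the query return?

Base: id=6 (n33) at lev 0.
Iteration 1: rows with parent in {6} -> n14 (id 7, lev 1), n3 (id 8, lev 1).
Iteration 2: lev < 1 fails for all current rows; recursion stops.
Total rows emitted: 3.

3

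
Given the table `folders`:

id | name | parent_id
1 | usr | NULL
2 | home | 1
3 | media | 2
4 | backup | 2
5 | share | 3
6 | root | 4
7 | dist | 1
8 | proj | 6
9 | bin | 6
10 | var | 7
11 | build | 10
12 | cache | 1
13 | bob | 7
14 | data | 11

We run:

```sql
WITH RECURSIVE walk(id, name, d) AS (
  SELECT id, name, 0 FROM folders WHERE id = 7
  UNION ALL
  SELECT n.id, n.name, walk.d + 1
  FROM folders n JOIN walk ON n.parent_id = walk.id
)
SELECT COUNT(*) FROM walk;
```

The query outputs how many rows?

5

Base: id=7 (dist) at d 0.
Iteration 1: rows with parent_id in {7} -> var (id 10, d 1), bob (id 13, d 1).
Iteration 2: rows with parent_id in {10,13} -> build (id 11, d 2).
Iteration 3: rows with parent_id in {11} -> data (id 14, d 3).
Iteration 4: no rows with parent_id in {14}; recursion stops.
Total rows emitted: 5.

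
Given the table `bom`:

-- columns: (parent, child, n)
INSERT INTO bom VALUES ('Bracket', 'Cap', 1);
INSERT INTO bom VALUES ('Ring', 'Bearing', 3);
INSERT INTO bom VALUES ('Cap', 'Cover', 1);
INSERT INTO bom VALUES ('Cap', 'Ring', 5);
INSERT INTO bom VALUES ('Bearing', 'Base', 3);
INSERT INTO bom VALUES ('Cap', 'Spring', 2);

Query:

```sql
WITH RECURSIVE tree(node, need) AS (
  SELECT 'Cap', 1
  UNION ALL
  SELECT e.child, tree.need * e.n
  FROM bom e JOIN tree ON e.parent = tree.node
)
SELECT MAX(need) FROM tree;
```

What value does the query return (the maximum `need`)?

45

Base: (Cap, need=1).
Iteration 1: components of {Cap} -> Cover = 1*1 = 1, Ring = 1*5 = 5, Spring = 1*2 = 2.
Iteration 2: components of {Cover,Ring,Spring} -> Bearing = 5*3 = 15.
Iteration 3: components of {Bearing} -> Base = 15*3 = 45.
Iteration 4: no further components; recursion stops.
need values: 1, 1, 5, 2, 15, 45; the maximum is 45.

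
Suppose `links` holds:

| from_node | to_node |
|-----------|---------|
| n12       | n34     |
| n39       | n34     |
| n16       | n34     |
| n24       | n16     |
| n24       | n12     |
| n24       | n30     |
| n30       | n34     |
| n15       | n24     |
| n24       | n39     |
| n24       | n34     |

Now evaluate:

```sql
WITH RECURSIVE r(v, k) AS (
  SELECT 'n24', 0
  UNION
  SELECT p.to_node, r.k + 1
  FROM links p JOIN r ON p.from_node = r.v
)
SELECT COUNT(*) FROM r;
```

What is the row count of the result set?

7

Base: (n24, k=0).
Iteration 1: edges from {n24} -> (n12, k=1), (n16, k=1), (n30, k=1), (n34, k=1), (n39, k=1).
Iteration 2: edges from {n12,n16,n30,n34,n39} -> (n34, k=2). [UNION drops 3 duplicate row(s)]
Iteration 3: no outgoing edges from {n34}; recursion stops.
Total rows emitted: 7.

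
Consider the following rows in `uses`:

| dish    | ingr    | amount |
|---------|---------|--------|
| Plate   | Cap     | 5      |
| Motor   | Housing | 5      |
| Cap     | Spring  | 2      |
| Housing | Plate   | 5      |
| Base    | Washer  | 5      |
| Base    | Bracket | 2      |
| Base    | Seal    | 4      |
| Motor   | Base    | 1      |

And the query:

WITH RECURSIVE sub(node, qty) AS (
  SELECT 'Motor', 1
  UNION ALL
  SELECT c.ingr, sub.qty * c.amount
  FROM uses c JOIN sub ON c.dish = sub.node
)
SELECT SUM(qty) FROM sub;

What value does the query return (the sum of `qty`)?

Base: (Motor, qty=1).
Iteration 1: components of {Motor} -> Base = 1*1 = 1, Housing = 1*5 = 5.
Iteration 2: components of {Base,Housing} -> Bracket = 1*2 = 2, Plate = 5*5 = 25, Seal = 1*4 = 4, Washer = 1*5 = 5.
Iteration 3: components of {Bracket,Plate,Seal,Washer} -> Cap = 25*5 = 125.
Iteration 4: components of {Cap} -> Spring = 125*2 = 250.
Iteration 5: no further components; recursion stops.
SUM(qty) = 1 + 5 + 1 + 25 + 2 + 5 + 4 + 125 + 250 = 418.

418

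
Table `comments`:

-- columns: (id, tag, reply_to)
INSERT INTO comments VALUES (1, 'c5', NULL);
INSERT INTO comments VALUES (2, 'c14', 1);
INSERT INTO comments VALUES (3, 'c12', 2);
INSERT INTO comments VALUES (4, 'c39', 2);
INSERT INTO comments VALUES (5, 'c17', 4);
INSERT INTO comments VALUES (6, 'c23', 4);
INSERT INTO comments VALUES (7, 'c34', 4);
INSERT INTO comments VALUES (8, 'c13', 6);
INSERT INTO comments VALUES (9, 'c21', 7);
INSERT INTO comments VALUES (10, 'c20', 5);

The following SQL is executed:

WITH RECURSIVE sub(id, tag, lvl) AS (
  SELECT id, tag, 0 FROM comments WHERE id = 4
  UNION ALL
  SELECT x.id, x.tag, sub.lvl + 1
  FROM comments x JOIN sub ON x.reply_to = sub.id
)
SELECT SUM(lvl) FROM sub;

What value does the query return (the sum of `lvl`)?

Base: id=4 (c39) at lvl 0.
Iteration 1: rows with reply_to in {4} -> c17 (id 5, lvl 1), c23 (id 6, lvl 1), c34 (id 7, lvl 1).
Iteration 2: rows with reply_to in {5,6,7} -> c13 (id 8, lvl 2), c21 (id 9, lvl 2), c20 (id 10, lvl 2).
Iteration 3: no rows with reply_to in {8,9,10}; recursion stops.
SUM(lvl) = 0 + 1 + 1 + 1 + 2 + 2 + 2 = 9.

9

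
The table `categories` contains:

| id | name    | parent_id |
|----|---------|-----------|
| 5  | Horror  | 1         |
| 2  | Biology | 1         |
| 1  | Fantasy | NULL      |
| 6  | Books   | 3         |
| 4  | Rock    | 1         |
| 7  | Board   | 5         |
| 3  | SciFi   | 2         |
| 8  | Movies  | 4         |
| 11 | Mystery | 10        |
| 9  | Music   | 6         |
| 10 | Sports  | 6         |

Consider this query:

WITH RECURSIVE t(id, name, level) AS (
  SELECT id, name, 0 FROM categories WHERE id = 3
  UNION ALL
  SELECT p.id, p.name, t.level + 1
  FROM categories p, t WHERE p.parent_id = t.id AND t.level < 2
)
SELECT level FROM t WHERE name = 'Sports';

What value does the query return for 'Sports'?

2

Base: id=3 (SciFi) at level 0.
Iteration 1: rows with parent_id in {3} -> Books (id 6, level 1).
Iteration 2: rows with parent_id in {6} -> Music (id 9, level 2), Sports (id 10, level 2).
Iteration 3: level < 2 fails for all current rows; recursion stops.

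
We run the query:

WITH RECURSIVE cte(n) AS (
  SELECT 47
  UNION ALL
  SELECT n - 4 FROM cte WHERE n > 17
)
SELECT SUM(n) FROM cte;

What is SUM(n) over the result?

279

Base: n=47.
Iteration 1: 47 > 17 holds -> n = 47 - 4 = 43.
Iteration 2: 43 > 17 holds -> n = 43 - 4 = 39.
Iteration 3: 39 > 17 holds -> n = 39 - 4 = 35.
Iteration 4: 35 > 17 holds -> n = 35 - 4 = 31.
Iteration 5: 31 > 17 holds -> n = 31 - 4 = 27.
Iteration 6: 27 > 17 holds -> n = 27 - 4 = 23.
Iteration 7: 23 > 17 holds -> n = 23 - 4 = 19.
Iteration 8: 19 > 17 holds -> n = 19 - 4 = 15.
Iteration 9: 15 > 17 fails; recursion stops.
SUM(n) = 47 + 43 + 39 + 35 + 31 + 27 + 23 + 19 + 15 = 279.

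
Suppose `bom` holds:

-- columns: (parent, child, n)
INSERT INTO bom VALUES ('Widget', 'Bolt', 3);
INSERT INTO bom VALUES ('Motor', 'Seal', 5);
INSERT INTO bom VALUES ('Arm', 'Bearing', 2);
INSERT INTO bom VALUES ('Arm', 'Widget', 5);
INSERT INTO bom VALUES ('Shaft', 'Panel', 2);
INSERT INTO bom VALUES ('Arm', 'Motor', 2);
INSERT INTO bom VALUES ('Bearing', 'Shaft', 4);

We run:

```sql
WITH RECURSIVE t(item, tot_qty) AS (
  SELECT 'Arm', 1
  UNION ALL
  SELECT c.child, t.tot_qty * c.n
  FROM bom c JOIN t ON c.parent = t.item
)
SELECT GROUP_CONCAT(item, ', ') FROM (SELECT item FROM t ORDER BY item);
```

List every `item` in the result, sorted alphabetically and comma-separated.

Base: (Arm, tot_qty=1).
Iteration 1: components of {Arm} -> Bearing = 1*2 = 2, Motor = 1*2 = 2, Widget = 1*5 = 5.
Iteration 2: components of {Bearing,Motor,Widget} -> Bolt = 5*3 = 15, Seal = 2*5 = 10, Shaft = 2*4 = 8.
Iteration 3: components of {Bolt,Seal,Shaft} -> Panel = 8*2 = 16.
Iteration 4: no further components; recursion stops.

Arm, Bearing, Bolt, Motor, Panel, Seal, Shaft, Widget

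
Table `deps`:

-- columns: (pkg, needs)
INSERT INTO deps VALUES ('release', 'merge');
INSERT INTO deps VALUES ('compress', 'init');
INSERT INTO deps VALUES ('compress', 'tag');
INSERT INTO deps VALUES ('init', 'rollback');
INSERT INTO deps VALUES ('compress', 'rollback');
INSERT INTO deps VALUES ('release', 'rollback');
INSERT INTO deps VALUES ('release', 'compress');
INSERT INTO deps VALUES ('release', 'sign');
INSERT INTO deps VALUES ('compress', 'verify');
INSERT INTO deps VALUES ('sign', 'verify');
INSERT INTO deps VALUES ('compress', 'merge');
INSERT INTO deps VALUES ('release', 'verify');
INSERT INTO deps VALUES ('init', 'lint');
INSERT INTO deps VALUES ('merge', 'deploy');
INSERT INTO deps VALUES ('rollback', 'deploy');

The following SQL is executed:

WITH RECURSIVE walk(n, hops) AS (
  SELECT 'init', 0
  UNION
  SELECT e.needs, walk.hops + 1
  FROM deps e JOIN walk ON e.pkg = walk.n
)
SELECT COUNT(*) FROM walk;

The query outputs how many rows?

Base: (init, hops=0).
Iteration 1: edges from {init} -> (lint, hops=1), (rollback, hops=1).
Iteration 2: edges from {lint,rollback} -> (deploy, hops=2).
Iteration 3: no outgoing edges from {deploy}; recursion stops.
Total rows emitted: 4.

4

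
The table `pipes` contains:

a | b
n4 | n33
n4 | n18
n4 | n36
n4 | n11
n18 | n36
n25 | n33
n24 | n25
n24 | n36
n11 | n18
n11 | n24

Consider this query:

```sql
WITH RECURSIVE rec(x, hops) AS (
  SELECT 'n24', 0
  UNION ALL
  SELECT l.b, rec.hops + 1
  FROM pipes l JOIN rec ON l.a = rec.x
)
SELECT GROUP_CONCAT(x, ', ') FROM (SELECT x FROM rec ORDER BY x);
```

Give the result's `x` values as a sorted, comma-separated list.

Base: (n24, hops=0).
Iteration 1: edges from {n24} -> (n25, hops=1), (n36, hops=1).
Iteration 2: edges from {n25,n36} -> (n33, hops=2).
Iteration 3: no outgoing edges from {n33}; recursion stops.

n24, n25, n33, n36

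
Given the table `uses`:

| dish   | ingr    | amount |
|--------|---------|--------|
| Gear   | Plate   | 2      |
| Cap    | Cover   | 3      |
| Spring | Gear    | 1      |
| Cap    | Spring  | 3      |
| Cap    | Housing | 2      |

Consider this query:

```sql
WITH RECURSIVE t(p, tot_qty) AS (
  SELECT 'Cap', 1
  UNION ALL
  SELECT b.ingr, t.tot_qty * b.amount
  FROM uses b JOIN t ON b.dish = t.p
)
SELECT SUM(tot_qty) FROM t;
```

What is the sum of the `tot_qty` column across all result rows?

Base: (Cap, tot_qty=1).
Iteration 1: components of {Cap} -> Cover = 1*3 = 3, Housing = 1*2 = 2, Spring = 1*3 = 3.
Iteration 2: components of {Cover,Housing,Spring} -> Gear = 3*1 = 3.
Iteration 3: components of {Gear} -> Plate = 3*2 = 6.
Iteration 4: no further components; recursion stops.
SUM(tot_qty) = 1 + 2 + 3 + 3 + 3 + 6 = 18.

18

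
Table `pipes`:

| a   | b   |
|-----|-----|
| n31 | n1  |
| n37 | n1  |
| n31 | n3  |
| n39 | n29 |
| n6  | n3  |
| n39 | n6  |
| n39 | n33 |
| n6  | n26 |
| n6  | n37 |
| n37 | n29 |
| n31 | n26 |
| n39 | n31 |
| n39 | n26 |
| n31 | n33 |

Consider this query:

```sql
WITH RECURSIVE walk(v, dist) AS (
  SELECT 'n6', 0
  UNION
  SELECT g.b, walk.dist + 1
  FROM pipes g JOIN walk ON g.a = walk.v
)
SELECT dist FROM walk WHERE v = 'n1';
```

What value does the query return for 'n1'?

2

Base: (n6, dist=0).
Iteration 1: edges from {n6} -> (n26, dist=1), (n3, dist=1), (n37, dist=1).
Iteration 2: edges from {n26,n3,n37} -> (n1, dist=2), (n29, dist=2).
Iteration 3: no outgoing edges from {n1,n29}; recursion stops.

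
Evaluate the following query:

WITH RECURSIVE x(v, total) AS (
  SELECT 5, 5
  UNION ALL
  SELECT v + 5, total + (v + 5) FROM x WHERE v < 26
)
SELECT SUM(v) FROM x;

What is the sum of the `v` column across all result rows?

105

Base: v=5, total=5.
Iteration 1: 5 < 26 holds -> v = 5 + 5 = 10, total = 5 + 10 = 15.
Iteration 2: 10 < 26 holds -> v = 10 + 5 = 15, total = 15 + 15 = 30.
Iteration 3: 15 < 26 holds -> v = 15 + 5 = 20, total = 30 + 20 = 50.
Iteration 4: 20 < 26 holds -> v = 20 + 5 = 25, total = 50 + 25 = 75.
Iteration 5: 25 < 26 holds -> v = 25 + 5 = 30, total = 75 + 30 = 105.
Iteration 6: 30 < 26 fails; recursion stops.
SUM(v) = 5 + 10 + 15 + 20 + 25 + 30 = 105.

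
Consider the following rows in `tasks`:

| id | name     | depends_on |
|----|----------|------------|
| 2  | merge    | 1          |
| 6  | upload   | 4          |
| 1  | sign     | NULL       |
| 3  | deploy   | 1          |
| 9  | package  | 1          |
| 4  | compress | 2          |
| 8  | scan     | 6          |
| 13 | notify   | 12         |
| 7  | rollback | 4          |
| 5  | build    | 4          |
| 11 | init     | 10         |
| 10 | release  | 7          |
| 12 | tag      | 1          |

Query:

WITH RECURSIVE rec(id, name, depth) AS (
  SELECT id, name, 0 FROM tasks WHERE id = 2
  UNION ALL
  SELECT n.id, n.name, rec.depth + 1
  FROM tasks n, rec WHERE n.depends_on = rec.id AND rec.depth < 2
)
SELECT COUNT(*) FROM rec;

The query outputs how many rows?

5

Base: id=2 (merge) at depth 0.
Iteration 1: rows with depends_on in {2} -> compress (id 4, depth 1).
Iteration 2: rows with depends_on in {4} -> build (id 5, depth 2), upload (id 6, depth 2), rollback (id 7, depth 2).
Iteration 3: depth < 2 fails for all current rows; recursion stops.
Total rows emitted: 5.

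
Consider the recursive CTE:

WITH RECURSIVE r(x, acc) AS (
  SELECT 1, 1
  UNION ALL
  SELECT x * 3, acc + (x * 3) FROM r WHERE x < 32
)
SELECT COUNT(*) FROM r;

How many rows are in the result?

5

Base: x=1, acc=1.
Iteration 1: 1 < 32 holds -> x = 1 * 3 = 3, acc = 1 + 3 = 4.
Iteration 2: 3 < 32 holds -> x = 3 * 3 = 9, acc = 4 + 9 = 13.
Iteration 3: 9 < 32 holds -> x = 9 * 3 = 27, acc = 13 + 27 = 40.
Iteration 4: 27 < 32 holds -> x = 27 * 3 = 81, acc = 40 + 81 = 121.
Iteration 5: 81 < 32 fails; recursion stops.
Total rows emitted: 5.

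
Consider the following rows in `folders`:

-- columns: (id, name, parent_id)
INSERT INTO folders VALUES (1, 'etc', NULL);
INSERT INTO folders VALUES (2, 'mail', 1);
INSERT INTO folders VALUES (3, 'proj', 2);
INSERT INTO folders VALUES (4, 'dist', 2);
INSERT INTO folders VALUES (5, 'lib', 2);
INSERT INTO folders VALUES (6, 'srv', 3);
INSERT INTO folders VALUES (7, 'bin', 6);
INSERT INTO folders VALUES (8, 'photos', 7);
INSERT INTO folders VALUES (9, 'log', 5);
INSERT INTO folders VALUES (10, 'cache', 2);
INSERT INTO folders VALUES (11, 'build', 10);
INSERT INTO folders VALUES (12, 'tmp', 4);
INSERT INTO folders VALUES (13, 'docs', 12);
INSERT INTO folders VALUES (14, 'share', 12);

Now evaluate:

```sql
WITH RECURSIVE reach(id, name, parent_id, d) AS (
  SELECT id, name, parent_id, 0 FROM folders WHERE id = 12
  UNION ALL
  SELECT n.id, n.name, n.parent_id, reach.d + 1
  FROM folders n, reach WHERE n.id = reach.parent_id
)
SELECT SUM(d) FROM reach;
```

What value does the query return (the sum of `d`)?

6

Base: id=12 (tmp), parent_id=4, d 0.
Iteration 1: join on id=4 -> dist (id 4, parent_id=2, d 1).
Iteration 2: join on id=2 -> mail (id 2, parent_id=1, d 2).
Iteration 3: join on id=1 -> etc (id 1, parent_id=NULL, d 3).
Iteration 4: parent_id is NULL; no match; recursion stops.
SUM(d) = 0 + 1 + 2 + 3 = 6.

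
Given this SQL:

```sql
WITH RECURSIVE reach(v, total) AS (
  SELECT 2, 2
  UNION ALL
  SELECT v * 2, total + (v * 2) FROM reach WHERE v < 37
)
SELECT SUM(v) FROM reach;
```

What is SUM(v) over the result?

126

Base: v=2, total=2.
Iteration 1: 2 < 37 holds -> v = 2 * 2 = 4, total = 2 + 4 = 6.
Iteration 2: 4 < 37 holds -> v = 4 * 2 = 8, total = 6 + 8 = 14.
Iteration 3: 8 < 37 holds -> v = 8 * 2 = 16, total = 14 + 16 = 30.
Iteration 4: 16 < 37 holds -> v = 16 * 2 = 32, total = 30 + 32 = 62.
Iteration 5: 32 < 37 holds -> v = 32 * 2 = 64, total = 62 + 64 = 126.
Iteration 6: 64 < 37 fails; recursion stops.
SUM(v) = 2 + 4 + 8 + 16 + 32 + 64 = 126.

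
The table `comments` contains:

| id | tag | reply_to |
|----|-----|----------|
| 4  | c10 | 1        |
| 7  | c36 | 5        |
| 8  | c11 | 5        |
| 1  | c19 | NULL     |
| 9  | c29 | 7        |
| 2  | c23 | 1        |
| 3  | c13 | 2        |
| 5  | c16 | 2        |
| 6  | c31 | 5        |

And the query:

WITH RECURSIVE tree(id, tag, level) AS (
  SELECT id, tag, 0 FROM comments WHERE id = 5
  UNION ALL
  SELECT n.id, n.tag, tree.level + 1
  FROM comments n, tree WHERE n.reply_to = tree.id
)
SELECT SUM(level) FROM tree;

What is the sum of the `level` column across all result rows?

5

Base: id=5 (c16) at level 0.
Iteration 1: rows with reply_to in {5} -> c31 (id 6, level 1), c36 (id 7, level 1), c11 (id 8, level 1).
Iteration 2: rows with reply_to in {6,7,8} -> c29 (id 9, level 2).
Iteration 3: no rows with reply_to in {9}; recursion stops.
SUM(level) = 0 + 1 + 1 + 1 + 2 = 5.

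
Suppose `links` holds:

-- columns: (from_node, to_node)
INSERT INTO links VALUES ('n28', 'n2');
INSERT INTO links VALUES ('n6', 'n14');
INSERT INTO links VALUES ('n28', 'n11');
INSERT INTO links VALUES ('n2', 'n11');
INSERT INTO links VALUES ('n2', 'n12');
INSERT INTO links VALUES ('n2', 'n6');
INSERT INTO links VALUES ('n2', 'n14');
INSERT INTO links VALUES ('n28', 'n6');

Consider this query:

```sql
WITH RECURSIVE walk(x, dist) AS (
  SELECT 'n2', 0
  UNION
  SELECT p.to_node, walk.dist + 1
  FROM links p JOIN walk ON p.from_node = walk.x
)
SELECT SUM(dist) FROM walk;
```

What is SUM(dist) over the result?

6

Base: (n2, dist=0).
Iteration 1: edges from {n2} -> (n11, dist=1), (n12, dist=1), (n14, dist=1), (n6, dist=1).
Iteration 2: edges from {n11,n12,n14,n6} -> (n14, dist=2).
Iteration 3: no outgoing edges from {n14}; recursion stops.
SUM(dist) = 0 + 1 + 1 + 1 + 1 + 2 = 6.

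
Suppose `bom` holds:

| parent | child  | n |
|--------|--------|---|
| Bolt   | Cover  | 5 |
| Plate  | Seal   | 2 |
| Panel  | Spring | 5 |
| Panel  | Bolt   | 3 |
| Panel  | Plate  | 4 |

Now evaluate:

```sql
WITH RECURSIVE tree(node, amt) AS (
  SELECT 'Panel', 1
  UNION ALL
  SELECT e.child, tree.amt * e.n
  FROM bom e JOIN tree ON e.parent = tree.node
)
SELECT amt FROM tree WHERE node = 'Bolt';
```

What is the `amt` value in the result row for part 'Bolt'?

Base: (Panel, amt=1).
Iteration 1: components of {Panel} -> Bolt = 1*3 = 3, Plate = 1*4 = 4, Spring = 1*5 = 5.
Iteration 2: components of {Bolt,Plate,Spring} -> Cover = 3*5 = 15, Seal = 4*2 = 8.
Iteration 3: no further components; recursion stops.

3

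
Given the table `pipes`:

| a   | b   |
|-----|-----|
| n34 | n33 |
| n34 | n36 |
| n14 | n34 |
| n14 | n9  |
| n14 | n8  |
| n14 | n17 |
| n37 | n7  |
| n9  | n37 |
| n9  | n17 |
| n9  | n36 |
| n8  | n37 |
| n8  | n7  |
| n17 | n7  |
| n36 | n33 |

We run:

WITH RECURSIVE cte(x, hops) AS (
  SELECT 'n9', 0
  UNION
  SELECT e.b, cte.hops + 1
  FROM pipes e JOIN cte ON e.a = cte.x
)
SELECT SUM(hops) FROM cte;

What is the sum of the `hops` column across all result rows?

7

Base: (n9, hops=0).
Iteration 1: edges from {n9} -> (n17, hops=1), (n36, hops=1), (n37, hops=1).
Iteration 2: edges from {n17,n36,n37} -> (n33, hops=2), (n7, hops=2). [UNION drops 1 duplicate row(s)]
Iteration 3: no outgoing edges from {n33,n7}; recursion stops.
SUM(hops) = 0 + 1 + 1 + 1 + 2 + 2 = 7.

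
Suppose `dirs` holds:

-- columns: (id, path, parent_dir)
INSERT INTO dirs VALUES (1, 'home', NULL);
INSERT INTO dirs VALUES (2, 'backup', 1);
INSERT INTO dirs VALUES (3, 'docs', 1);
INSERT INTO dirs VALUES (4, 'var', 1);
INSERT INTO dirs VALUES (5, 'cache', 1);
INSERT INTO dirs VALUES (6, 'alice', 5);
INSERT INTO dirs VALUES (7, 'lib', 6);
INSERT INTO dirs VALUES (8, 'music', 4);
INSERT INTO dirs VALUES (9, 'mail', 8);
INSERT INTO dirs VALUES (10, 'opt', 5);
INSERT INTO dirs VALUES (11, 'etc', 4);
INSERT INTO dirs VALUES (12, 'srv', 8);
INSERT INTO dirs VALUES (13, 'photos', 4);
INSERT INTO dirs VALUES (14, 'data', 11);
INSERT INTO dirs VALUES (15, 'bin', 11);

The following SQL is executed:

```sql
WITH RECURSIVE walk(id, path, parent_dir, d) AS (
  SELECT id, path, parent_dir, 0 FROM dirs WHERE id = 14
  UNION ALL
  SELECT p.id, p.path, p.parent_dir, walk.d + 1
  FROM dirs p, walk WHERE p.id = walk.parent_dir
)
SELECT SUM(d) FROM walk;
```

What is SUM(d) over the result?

6

Base: id=14 (data), parent_dir=11, d 0.
Iteration 1: join on id=11 -> etc (id 11, parent_dir=4, d 1).
Iteration 2: join on id=4 -> var (id 4, parent_dir=1, d 2).
Iteration 3: join on id=1 -> home (id 1, parent_dir=NULL, d 3).
Iteration 4: parent_dir is NULL; no match; recursion stops.
SUM(d) = 0 + 1 + 2 + 3 = 6.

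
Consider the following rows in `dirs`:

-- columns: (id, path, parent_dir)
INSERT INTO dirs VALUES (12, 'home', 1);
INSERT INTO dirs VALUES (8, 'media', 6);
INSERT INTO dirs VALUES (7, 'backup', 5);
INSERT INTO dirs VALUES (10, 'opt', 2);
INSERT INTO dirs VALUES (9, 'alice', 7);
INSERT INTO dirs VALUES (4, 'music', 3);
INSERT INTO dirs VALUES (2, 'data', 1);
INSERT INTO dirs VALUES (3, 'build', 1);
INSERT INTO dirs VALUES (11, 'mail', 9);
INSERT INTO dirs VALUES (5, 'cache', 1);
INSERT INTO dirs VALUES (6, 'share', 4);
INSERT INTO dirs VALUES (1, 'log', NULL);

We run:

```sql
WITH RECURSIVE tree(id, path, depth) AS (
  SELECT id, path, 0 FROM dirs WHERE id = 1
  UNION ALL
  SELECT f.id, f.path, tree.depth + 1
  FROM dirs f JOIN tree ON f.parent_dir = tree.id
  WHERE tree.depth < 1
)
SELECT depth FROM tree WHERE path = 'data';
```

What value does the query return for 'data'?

Base: id=1 (log) at depth 0.
Iteration 1: rows with parent_dir in {1} -> data (id 2, depth 1), build (id 3, depth 1), cache (id 5, depth 1), home (id 12, depth 1).
Iteration 2: depth < 1 fails for all current rows; recursion stops.

1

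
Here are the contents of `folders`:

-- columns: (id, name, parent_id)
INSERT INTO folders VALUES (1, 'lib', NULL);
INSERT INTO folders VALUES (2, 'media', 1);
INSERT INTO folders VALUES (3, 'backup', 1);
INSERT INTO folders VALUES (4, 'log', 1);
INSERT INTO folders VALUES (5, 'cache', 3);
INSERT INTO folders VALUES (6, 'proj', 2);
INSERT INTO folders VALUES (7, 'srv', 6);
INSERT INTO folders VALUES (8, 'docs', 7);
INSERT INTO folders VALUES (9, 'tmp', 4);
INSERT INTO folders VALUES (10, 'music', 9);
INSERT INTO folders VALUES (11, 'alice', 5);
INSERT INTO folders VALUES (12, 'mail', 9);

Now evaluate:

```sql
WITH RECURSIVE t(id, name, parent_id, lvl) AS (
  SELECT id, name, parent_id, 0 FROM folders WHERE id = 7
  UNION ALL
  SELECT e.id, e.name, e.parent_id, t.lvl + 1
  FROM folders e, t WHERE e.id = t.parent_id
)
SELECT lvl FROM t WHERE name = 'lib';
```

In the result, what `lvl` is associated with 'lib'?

3

Base: id=7 (srv), parent_id=6, lvl 0.
Iteration 1: join on id=6 -> proj (id 6, parent_id=2, lvl 1).
Iteration 2: join on id=2 -> media (id 2, parent_id=1, lvl 2).
Iteration 3: join on id=1 -> lib (id 1, parent_id=NULL, lvl 3).
Iteration 4: parent_id is NULL; no match; recursion stops.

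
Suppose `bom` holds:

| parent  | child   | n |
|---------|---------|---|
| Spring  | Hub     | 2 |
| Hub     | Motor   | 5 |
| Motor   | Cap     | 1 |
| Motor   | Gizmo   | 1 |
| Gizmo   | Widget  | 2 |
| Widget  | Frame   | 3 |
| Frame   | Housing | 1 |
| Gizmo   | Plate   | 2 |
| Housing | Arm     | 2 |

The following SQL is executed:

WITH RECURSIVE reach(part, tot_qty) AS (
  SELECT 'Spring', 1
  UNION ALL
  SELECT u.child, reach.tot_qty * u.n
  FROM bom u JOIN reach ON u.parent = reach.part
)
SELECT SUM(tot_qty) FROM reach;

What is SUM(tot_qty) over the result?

313

Base: (Spring, tot_qty=1).
Iteration 1: components of {Spring} -> Hub = 1*2 = 2.
Iteration 2: components of {Hub} -> Motor = 2*5 = 10.
Iteration 3: components of {Motor} -> Cap = 10*1 = 10, Gizmo = 10*1 = 10.
Iteration 4: components of {Cap,Gizmo} -> Plate = 10*2 = 20, Widget = 10*2 = 20.
Iteration 5: components of {Plate,Widget} -> Frame = 20*3 = 60.
Iteration 6: components of {Frame} -> Housing = 60*1 = 60.
Iteration 7: components of {Housing} -> Arm = 60*2 = 120.
Iteration 8: no further components; recursion stops.
SUM(tot_qty) = 1 + 2 + 10 + 10 + 10 + 20 + 20 + 60 + 60 + 120 = 313.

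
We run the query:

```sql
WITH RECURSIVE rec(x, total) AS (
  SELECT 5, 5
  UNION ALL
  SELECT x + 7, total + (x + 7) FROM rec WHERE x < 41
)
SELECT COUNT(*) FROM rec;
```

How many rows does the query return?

7

Base: x=5, total=5.
Iteration 1: 5 < 41 holds -> x = 5 + 7 = 12, total = 5 + 12 = 17.
Iteration 2: 12 < 41 holds -> x = 12 + 7 = 19, total = 17 + 19 = 36.
Iteration 3: 19 < 41 holds -> x = 19 + 7 = 26, total = 36 + 26 = 62.
Iteration 4: 26 < 41 holds -> x = 26 + 7 = 33, total = 62 + 33 = 95.
Iteration 5: 33 < 41 holds -> x = 33 + 7 = 40, total = 95 + 40 = 135.
Iteration 6: 40 < 41 holds -> x = 40 + 7 = 47, total = 135 + 47 = 182.
Iteration 7: 47 < 41 fails; recursion stops.
Total rows emitted: 7.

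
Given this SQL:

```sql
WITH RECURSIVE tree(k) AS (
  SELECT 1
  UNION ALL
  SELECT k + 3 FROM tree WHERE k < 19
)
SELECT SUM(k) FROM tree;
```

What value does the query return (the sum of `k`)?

70

Base: k=1.
Iteration 1: 1 < 19 holds -> k = 1 + 3 = 4.
Iteration 2: 4 < 19 holds -> k = 4 + 3 = 7.
Iteration 3: 7 < 19 holds -> k = 7 + 3 = 10.
Iteration 4: 10 < 19 holds -> k = 10 + 3 = 13.
Iteration 5: 13 < 19 holds -> k = 13 + 3 = 16.
Iteration 6: 16 < 19 holds -> k = 16 + 3 = 19.
Iteration 7: 19 < 19 fails; recursion stops.
SUM(k) = 1 + 4 + 7 + 10 + 13 + 16 + 19 = 70.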